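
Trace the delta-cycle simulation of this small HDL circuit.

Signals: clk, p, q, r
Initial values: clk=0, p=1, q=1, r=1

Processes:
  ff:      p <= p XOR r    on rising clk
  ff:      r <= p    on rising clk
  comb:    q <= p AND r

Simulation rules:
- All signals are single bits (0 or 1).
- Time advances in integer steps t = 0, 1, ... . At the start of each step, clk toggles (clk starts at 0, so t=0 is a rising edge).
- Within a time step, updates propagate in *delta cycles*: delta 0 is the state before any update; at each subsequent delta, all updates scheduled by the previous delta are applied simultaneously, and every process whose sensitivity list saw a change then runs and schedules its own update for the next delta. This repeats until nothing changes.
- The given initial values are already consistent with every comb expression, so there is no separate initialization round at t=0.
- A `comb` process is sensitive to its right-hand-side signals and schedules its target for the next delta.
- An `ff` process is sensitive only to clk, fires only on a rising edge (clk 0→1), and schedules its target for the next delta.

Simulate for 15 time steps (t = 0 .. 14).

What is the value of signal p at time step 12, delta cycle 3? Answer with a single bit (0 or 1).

0

t=0 Δ0: q=1 clk=0 p=1 r=1
  Δ1: clk:0→1
  Δ2: p:1→0
  Δ3: q:1→0
  (3Δ to stable)
t=1 Δ0: q=0 clk=1 p=0 r=1
  Δ1: clk:1→0
  (1Δ to stable)
t=2 Δ0: q=0 clk=0 p=0 r=1
  Δ1: clk:0→1
  Δ2: p:0→1, r:1→0
  (2Δ to stable)
t=3 Δ0: q=0 clk=1 p=1 r=0
  Δ1: clk:1→0
  (1Δ to stable)
t=4 Δ0: q=0 clk=0 p=1 r=0
  Δ1: clk:0→1
  Δ2: r:0→1
  Δ3: q:0→1
  (3Δ to stable)
t=5 Δ0: q=1 clk=1 p=1 r=1
  Δ1: clk:1→0
  (1Δ to stable)
t=6 Δ0: q=1 clk=0 p=1 r=1
  Δ1: clk:0→1
  Δ2: p:1→0
  Δ3: q:1→0
  (3Δ to stable)
t=7 Δ0: q=0 clk=1 p=0 r=1
  Δ1: clk:1→0
  (1Δ to stable)
t=8 Δ0: q=0 clk=0 p=0 r=1
  Δ1: clk:0→1
  Δ2: p:0→1, r:1→0
  (2Δ to stable)
t=9 Δ0: q=0 clk=1 p=1 r=0
  Δ1: clk:1→0
  (1Δ to stable)
t=10 Δ0: q=0 clk=0 p=1 r=0
  Δ1: clk:0→1
  Δ2: r:0→1
  Δ3: q:0→1
  (3Δ to stable)
t=11 Δ0: q=1 clk=1 p=1 r=1
  Δ1: clk:1→0
  (1Δ to stable)
t=12 Δ0: q=1 clk=0 p=1 r=1
  Δ1: clk:0→1
  Δ2: p:1→0
  Δ3: q:1→0
  (3Δ to stable)
t=13 Δ0: q=0 clk=1 p=0 r=1
  Δ1: clk:1→0
  (1Δ to stable)
t=14 Δ0: q=0 clk=0 p=0 r=1
  Δ1: clk:0→1
  Δ2: p:0→1, r:1→0
  (2Δ to stable)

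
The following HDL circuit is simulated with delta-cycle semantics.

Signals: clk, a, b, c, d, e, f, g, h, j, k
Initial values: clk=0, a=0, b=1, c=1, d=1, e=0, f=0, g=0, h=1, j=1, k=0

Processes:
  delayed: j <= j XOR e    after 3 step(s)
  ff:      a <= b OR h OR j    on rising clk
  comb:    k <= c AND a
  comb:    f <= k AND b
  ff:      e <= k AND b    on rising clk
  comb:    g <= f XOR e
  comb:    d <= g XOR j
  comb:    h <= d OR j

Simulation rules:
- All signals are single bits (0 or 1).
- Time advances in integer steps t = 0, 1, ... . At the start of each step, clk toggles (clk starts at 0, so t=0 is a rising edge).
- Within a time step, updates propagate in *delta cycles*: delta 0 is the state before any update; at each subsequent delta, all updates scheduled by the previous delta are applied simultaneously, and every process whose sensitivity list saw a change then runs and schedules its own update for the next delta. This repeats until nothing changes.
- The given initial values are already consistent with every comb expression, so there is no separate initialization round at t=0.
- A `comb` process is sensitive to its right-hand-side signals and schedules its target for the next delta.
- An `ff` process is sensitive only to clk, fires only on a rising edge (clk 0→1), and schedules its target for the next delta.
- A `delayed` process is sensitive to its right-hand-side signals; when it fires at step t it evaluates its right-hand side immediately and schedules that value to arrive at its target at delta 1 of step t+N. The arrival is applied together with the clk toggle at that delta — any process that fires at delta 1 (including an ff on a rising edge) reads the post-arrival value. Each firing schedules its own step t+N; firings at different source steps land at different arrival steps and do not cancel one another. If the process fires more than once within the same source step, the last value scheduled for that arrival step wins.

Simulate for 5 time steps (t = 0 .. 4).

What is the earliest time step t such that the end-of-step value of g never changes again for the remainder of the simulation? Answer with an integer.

t=0 Δ0: d=1 j=1 h=1 c=1 b=1 e=0 k=0 g=0 a=0 clk=0 f=0
  Δ1: clk:0→1
  Δ2: a:0→1
  Δ3: k:0→1
  Δ4: f:0→1
  Δ5: g:0→1
  Δ6: d:1→0
  (6Δ to stable)
t=1 Δ0: d=0 j=1 h=1 c=1 b=1 e=0 k=1 g=1 a=1 clk=1 f=1
  Δ1: clk:1→0
  (1Δ to stable)
t=2 Δ0: d=0 j=1 h=1 c=1 b=1 e=0 k=1 g=1 a=1 clk=0 f=1
  Δ1: clk:0→1
  Δ2: e:0→1
  Δ3: g:1→0
  Δ4: d:0→1
  (4Δ to stable)
t=3 Δ0: d=1 j=1 h=1 c=1 b=1 e=1 k=1 g=0 a=1 clk=1 f=1
  Δ1: clk:1→0
  (1Δ to stable)
t=4 Δ0: d=1 j=1 h=1 c=1 b=1 e=1 k=1 g=0 a=1 clk=0 f=1
  Δ1: clk:0→1
  (1Δ to stable)

2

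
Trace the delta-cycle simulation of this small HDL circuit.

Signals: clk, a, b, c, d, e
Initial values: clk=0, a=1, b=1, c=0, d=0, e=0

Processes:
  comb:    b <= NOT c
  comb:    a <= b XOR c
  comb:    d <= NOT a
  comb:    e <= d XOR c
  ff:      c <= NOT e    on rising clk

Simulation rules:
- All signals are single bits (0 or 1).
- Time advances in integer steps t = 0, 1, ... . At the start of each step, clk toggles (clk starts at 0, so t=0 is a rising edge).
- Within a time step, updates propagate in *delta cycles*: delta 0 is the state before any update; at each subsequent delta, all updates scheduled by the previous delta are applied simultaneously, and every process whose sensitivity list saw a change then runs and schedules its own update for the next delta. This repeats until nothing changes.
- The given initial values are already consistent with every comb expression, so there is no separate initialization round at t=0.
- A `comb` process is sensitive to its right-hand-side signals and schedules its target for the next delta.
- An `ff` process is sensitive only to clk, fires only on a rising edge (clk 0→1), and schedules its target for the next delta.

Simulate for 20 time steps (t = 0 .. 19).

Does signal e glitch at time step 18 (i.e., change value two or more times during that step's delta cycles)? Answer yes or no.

yes

t0.Δ0 clk=0 e=0 a=1 d=0 b=1 c=0
t0.Δ1 clk=1 e=0 a=1 d=0 b=1 c=0
t0.Δ2 clk=1 e=0 a=1 d=0 b=1 c=1
t0.Δ3 clk=1 e=1 a=0 d=0 b=0 c=1
t0.Δ4 clk=1 e=1 a=1 d=1 b=0 c=1
t0.Δ5 clk=1 e=0 a=1 d=0 b=0 c=1
t0.Δ6 clk=1 e=1 a=1 d=0 b=0 c=1
t1.Δ0 clk=1 e=1 a=1 d=0 b=0 c=1
t1.Δ1 clk=0 e=1 a=1 d=0 b=0 c=1
t2.Δ0 clk=0 e=1 a=1 d=0 b=0 c=1
t2.Δ1 clk=1 e=1 a=1 d=0 b=0 c=1
t2.Δ2 clk=1 e=1 a=1 d=0 b=0 c=0
t2.Δ3 clk=1 e=0 a=0 d=0 b=1 c=0
t2.Δ4 clk=1 e=0 a=1 d=1 b=1 c=0
t2.Δ5 clk=1 e=1 a=1 d=0 b=1 c=0
t2.Δ6 clk=1 e=0 a=1 d=0 b=1 c=0
t3.Δ0 clk=1 e=0 a=1 d=0 b=1 c=0
t3.Δ1 clk=0 e=0 a=1 d=0 b=1 c=0
t4.Δ0 clk=0 e=0 a=1 d=0 b=1 c=0
t4.Δ1 clk=1 e=0 a=1 d=0 b=1 c=0
t4.Δ2 clk=1 e=0 a=1 d=0 b=1 c=1
t4.Δ3 clk=1 e=1 a=0 d=0 b=0 c=1
t4.Δ4 clk=1 e=1 a=1 d=1 b=0 c=1
t4.Δ5 clk=1 e=0 a=1 d=0 b=0 c=1
t4.Δ6 clk=1 e=1 a=1 d=0 b=0 c=1
t5.Δ0 clk=1 e=1 a=1 d=0 b=0 c=1
t5.Δ1 clk=0 e=1 a=1 d=0 b=0 c=1
t6.Δ0 clk=0 e=1 a=1 d=0 b=0 c=1
t6.Δ1 clk=1 e=1 a=1 d=0 b=0 c=1
t6.Δ2 clk=1 e=1 a=1 d=0 b=0 c=0
t6.Δ3 clk=1 e=0 a=0 d=0 b=1 c=0
t6.Δ4 clk=1 e=0 a=1 d=1 b=1 c=0
t6.Δ5 clk=1 e=1 a=1 d=0 b=1 c=0
t6.Δ6 clk=1 e=0 a=1 d=0 b=1 c=0
t7.Δ0 clk=1 e=0 a=1 d=0 b=1 c=0
t7.Δ1 clk=0 e=0 a=1 d=0 b=1 c=0
t8.Δ0 clk=0 e=0 a=1 d=0 b=1 c=0
t8.Δ1 clk=1 e=0 a=1 d=0 b=1 c=0
t8.Δ2 clk=1 e=0 a=1 d=0 b=1 c=1
t8.Δ3 clk=1 e=1 a=0 d=0 b=0 c=1
t8.Δ4 clk=1 e=1 a=1 d=1 b=0 c=1
t8.Δ5 clk=1 e=0 a=1 d=0 b=0 c=1
t8.Δ6 clk=1 e=1 a=1 d=0 b=0 c=1
t9.Δ0 clk=1 e=1 a=1 d=0 b=0 c=1
t9.Δ1 clk=0 e=1 a=1 d=0 b=0 c=1
t10.Δ0 clk=0 e=1 a=1 d=0 b=0 c=1
t10.Δ1 clk=1 e=1 a=1 d=0 b=0 c=1
t10.Δ2 clk=1 e=1 a=1 d=0 b=0 c=0
t10.Δ3 clk=1 e=0 a=0 d=0 b=1 c=0
t10.Δ4 clk=1 e=0 a=1 d=1 b=1 c=0
t10.Δ5 clk=1 e=1 a=1 d=0 b=1 c=0
t10.Δ6 clk=1 e=0 a=1 d=0 b=1 c=0
t11.Δ0 clk=1 e=0 a=1 d=0 b=1 c=0
t11.Δ1 clk=0 e=0 a=1 d=0 b=1 c=0
t12.Δ0 clk=0 e=0 a=1 d=0 b=1 c=0
t12.Δ1 clk=1 e=0 a=1 d=0 b=1 c=0
t12.Δ2 clk=1 e=0 a=1 d=0 b=1 c=1
t12.Δ3 clk=1 e=1 a=0 d=0 b=0 c=1
t12.Δ4 clk=1 e=1 a=1 d=1 b=0 c=1
t12.Δ5 clk=1 e=0 a=1 d=0 b=0 c=1
t12.Δ6 clk=1 e=1 a=1 d=0 b=0 c=1
t13.Δ0 clk=1 e=1 a=1 d=0 b=0 c=1
t13.Δ1 clk=0 e=1 a=1 d=0 b=0 c=1
t14.Δ0 clk=0 e=1 a=1 d=0 b=0 c=1
t14.Δ1 clk=1 e=1 a=1 d=0 b=0 c=1
t14.Δ2 clk=1 e=1 a=1 d=0 b=0 c=0
t14.Δ3 clk=1 e=0 a=0 d=0 b=1 c=0
t14.Δ4 clk=1 e=0 a=1 d=1 b=1 c=0
t14.Δ5 clk=1 e=1 a=1 d=0 b=1 c=0
t14.Δ6 clk=1 e=0 a=1 d=0 b=1 c=0
t15.Δ0 clk=1 e=0 a=1 d=0 b=1 c=0
t15.Δ1 clk=0 e=0 a=1 d=0 b=1 c=0
t16.Δ0 clk=0 e=0 a=1 d=0 b=1 c=0
t16.Δ1 clk=1 e=0 a=1 d=0 b=1 c=0
t16.Δ2 clk=1 e=0 a=1 d=0 b=1 c=1
t16.Δ3 clk=1 e=1 a=0 d=0 b=0 c=1
t16.Δ4 clk=1 e=1 a=1 d=1 b=0 c=1
t16.Δ5 clk=1 e=0 a=1 d=0 b=0 c=1
t16.Δ6 clk=1 e=1 a=1 d=0 b=0 c=1
t17.Δ0 clk=1 e=1 a=1 d=0 b=0 c=1
t17.Δ1 clk=0 e=1 a=1 d=0 b=0 c=1
t18.Δ0 clk=0 e=1 a=1 d=0 b=0 c=1
t18.Δ1 clk=1 e=1 a=1 d=0 b=0 c=1
t18.Δ2 clk=1 e=1 a=1 d=0 b=0 c=0
t18.Δ3 clk=1 e=0 a=0 d=0 b=1 c=0
t18.Δ4 clk=1 e=0 a=1 d=1 b=1 c=0
t18.Δ5 clk=1 e=1 a=1 d=0 b=1 c=0
t18.Δ6 clk=1 e=0 a=1 d=0 b=1 c=0
t19.Δ0 clk=1 e=0 a=1 d=0 b=1 c=0
t19.Δ1 clk=0 e=0 a=1 d=0 b=1 c=0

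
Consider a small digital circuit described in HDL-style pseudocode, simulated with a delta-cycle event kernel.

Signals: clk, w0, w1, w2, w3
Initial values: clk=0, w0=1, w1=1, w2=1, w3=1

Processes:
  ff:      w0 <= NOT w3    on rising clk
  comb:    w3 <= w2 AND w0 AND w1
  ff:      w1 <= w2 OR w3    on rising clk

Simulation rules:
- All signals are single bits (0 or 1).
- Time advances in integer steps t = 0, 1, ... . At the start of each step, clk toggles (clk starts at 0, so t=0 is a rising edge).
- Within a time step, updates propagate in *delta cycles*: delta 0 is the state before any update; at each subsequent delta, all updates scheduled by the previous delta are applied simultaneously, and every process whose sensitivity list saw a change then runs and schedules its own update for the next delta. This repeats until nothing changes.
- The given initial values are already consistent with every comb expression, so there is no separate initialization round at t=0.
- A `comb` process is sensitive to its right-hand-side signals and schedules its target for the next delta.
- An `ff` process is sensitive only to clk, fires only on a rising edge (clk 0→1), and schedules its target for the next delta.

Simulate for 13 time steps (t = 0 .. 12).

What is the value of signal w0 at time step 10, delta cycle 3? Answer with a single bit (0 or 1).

[bits: w3,w0,clk,w1,w2]
t=0: Δ0=11011 Δ1=11111 Δ2=10111 Δ3=00111 | 3Δ
t=1: Δ0=00111 Δ1=00011 | 1Δ
t=2: Δ0=00011 Δ1=00111 Δ2=01111 Δ3=11111 | 3Δ
t=3: Δ0=11111 Δ1=11011 | 1Δ
t=4: Δ0=11011 Δ1=11111 Δ2=10111 Δ3=00111 | 3Δ
t=5: Δ0=00111 Δ1=00011 | 1Δ
t=6: Δ0=00011 Δ1=00111 Δ2=01111 Δ3=11111 | 3Δ
t=7: Δ0=11111 Δ1=11011 | 1Δ
t=8: Δ0=11011 Δ1=11111 Δ2=10111 Δ3=00111 | 3Δ
t=9: Δ0=00111 Δ1=00011 | 1Δ
t=10: Δ0=00011 Δ1=00111 Δ2=01111 Δ3=11111 | 3Δ
t=11: Δ0=11111 Δ1=11011 | 1Δ
t=12: Δ0=11011 Δ1=11111 Δ2=10111 Δ3=00111 | 3Δ

1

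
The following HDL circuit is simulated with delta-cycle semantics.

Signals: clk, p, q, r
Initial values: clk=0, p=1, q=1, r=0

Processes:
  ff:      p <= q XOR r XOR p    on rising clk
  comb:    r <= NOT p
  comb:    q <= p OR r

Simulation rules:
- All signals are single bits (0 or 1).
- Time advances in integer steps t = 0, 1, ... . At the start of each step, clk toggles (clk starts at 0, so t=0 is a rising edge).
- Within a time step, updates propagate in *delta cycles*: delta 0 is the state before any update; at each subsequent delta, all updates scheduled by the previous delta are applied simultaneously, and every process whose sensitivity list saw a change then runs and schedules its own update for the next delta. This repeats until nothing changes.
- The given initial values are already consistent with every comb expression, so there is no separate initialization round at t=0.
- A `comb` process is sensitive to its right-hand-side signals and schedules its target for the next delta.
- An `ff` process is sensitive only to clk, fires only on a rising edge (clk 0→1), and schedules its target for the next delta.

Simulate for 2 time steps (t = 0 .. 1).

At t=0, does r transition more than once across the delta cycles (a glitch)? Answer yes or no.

no

t0.Δ0 clk=0 r=0 p=1 q=1
t0.Δ1 clk=1 r=0 p=1 q=1
t0.Δ2 clk=1 r=0 p=0 q=1
t0.Δ3 clk=1 r=1 p=0 q=0
t0.Δ4 clk=1 r=1 p=0 q=1
t1.Δ0 clk=1 r=1 p=0 q=1
t1.Δ1 clk=0 r=1 p=0 q=1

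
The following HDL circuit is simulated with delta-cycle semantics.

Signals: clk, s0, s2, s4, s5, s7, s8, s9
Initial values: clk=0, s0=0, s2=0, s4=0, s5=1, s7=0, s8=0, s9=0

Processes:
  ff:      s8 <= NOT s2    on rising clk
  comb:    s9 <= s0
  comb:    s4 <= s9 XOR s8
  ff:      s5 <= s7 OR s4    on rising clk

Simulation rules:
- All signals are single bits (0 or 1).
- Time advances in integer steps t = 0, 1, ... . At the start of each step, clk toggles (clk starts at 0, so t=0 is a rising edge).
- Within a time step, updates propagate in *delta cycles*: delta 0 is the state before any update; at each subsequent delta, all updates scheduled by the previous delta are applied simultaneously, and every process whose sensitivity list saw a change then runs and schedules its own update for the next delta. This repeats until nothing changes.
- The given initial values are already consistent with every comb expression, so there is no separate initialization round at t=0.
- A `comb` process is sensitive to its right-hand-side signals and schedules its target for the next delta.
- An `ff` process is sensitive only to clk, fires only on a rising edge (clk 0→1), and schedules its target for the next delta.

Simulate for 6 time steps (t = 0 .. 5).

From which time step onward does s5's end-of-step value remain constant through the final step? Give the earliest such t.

2

t0.Δ0 s2=0 s4=0 s0=0 clk=0 s9=0 s5=1 s7=0 s8=0
t0.Δ1 s2=0 s4=0 s0=0 clk=1 s9=0 s5=1 s7=0 s8=0
t0.Δ2 s2=0 s4=0 s0=0 clk=1 s9=0 s5=0 s7=0 s8=1
t0.Δ3 s2=0 s4=1 s0=0 clk=1 s9=0 s5=0 s7=0 s8=1
t1.Δ0 s2=0 s4=1 s0=0 clk=1 s9=0 s5=0 s7=0 s8=1
t1.Δ1 s2=0 s4=1 s0=0 clk=0 s9=0 s5=0 s7=0 s8=1
t2.Δ0 s2=0 s4=1 s0=0 clk=0 s9=0 s5=0 s7=0 s8=1
t2.Δ1 s2=0 s4=1 s0=0 clk=1 s9=0 s5=0 s7=0 s8=1
t2.Δ2 s2=0 s4=1 s0=0 clk=1 s9=0 s5=1 s7=0 s8=1
t3.Δ0 s2=0 s4=1 s0=0 clk=1 s9=0 s5=1 s7=0 s8=1
t3.Δ1 s2=0 s4=1 s0=0 clk=0 s9=0 s5=1 s7=0 s8=1
t4.Δ0 s2=0 s4=1 s0=0 clk=0 s9=0 s5=1 s7=0 s8=1
t4.Δ1 s2=0 s4=1 s0=0 clk=1 s9=0 s5=1 s7=0 s8=1
t5.Δ0 s2=0 s4=1 s0=0 clk=1 s9=0 s5=1 s7=0 s8=1
t5.Δ1 s2=0 s4=1 s0=0 clk=0 s9=0 s5=1 s7=0 s8=1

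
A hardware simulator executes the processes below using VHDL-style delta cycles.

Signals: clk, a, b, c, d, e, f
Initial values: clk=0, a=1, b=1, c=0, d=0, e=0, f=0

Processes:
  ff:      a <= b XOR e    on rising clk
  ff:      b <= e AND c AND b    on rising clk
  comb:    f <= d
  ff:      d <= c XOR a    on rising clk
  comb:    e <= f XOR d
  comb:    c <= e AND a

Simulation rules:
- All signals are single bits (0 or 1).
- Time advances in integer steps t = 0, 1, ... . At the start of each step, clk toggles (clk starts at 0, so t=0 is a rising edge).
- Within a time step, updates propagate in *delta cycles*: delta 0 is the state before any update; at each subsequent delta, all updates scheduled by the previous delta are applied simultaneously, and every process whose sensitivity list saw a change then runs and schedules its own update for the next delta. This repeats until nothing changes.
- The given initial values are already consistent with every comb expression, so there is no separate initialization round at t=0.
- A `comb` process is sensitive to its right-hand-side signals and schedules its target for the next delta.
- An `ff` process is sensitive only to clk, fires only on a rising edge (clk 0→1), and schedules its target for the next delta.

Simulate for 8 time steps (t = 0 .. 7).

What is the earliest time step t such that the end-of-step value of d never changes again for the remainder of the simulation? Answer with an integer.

[bits: b,d,a,clk,f,c,e]
t=0: Δ0=1010000 Δ1=1011000 Δ2=0111000 Δ3=0111101 Δ4=0111110 Δ5=0111100 | 5Δ
t=1: Δ0=0111100 Δ1=0110100 | 1Δ
t=2: Δ0=0110100 Δ1=0111100 Δ2=0101100 | 2Δ
t=3: Δ0=0101100 Δ1=0100100 | 1Δ
t=4: Δ0=0100100 Δ1=0101100 Δ2=0001100 Δ3=0001001 Δ4=0001000 | 4Δ
t=5: Δ0=0001000 Δ1=0000000 | 1Δ
t=6: Δ0=0000000 Δ1=0001000 | 1Δ
t=7: Δ0=0001000 Δ1=0000000 | 1Δ

4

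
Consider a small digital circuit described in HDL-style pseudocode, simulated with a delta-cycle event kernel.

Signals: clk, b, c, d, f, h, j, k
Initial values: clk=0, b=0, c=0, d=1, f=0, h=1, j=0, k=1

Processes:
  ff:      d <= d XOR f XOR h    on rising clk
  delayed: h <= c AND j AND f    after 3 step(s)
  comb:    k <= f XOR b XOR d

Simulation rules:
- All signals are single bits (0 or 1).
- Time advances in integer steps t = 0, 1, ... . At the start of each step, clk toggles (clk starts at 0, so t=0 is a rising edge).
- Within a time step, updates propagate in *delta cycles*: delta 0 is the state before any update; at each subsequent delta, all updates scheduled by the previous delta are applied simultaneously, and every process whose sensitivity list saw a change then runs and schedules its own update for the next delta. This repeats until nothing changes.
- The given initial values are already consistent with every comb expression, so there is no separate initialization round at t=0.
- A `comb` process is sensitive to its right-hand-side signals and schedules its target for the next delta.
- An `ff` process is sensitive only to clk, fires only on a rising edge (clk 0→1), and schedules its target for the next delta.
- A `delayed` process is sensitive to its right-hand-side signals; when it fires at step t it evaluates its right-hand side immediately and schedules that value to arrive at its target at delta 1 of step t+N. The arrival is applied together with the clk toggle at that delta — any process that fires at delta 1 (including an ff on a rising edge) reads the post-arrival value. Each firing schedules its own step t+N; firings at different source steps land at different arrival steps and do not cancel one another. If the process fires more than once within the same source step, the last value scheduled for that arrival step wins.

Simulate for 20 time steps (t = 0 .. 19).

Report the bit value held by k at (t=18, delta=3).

1

t0.Δ0 d=1 k=1 h=1 j=0 c=0 f=0 b=0 clk=0
t0.Δ1 d=1 k=1 h=1 j=0 c=0 f=0 b=0 clk=1
t0.Δ2 d=0 k=1 h=1 j=0 c=0 f=0 b=0 clk=1
t0.Δ3 d=0 k=0 h=1 j=0 c=0 f=0 b=0 clk=1
t1.Δ0 d=0 k=0 h=1 j=0 c=0 f=0 b=0 clk=1
t1.Δ1 d=0 k=0 h=1 j=0 c=0 f=0 b=0 clk=0
t2.Δ0 d=0 k=0 h=1 j=0 c=0 f=0 b=0 clk=0
t2.Δ1 d=0 k=0 h=1 j=0 c=0 f=0 b=0 clk=1
t2.Δ2 d=1 k=0 h=1 j=0 c=0 f=0 b=0 clk=1
t2.Δ3 d=1 k=1 h=1 j=0 c=0 f=0 b=0 clk=1
t3.Δ0 d=1 k=1 h=1 j=0 c=0 f=0 b=0 clk=1
t3.Δ1 d=1 k=1 h=1 j=0 c=0 f=0 b=0 clk=0
t4.Δ0 d=1 k=1 h=1 j=0 c=0 f=0 b=0 clk=0
t4.Δ1 d=1 k=1 h=1 j=0 c=0 f=0 b=0 clk=1
t4.Δ2 d=0 k=1 h=1 j=0 c=0 f=0 b=0 clk=1
t4.Δ3 d=0 k=0 h=1 j=0 c=0 f=0 b=0 clk=1
t5.Δ0 d=0 k=0 h=1 j=0 c=0 f=0 b=0 clk=1
t5.Δ1 d=0 k=0 h=1 j=0 c=0 f=0 b=0 clk=0
t6.Δ0 d=0 k=0 h=1 j=0 c=0 f=0 b=0 clk=0
t6.Δ1 d=0 k=0 h=1 j=0 c=0 f=0 b=0 clk=1
t6.Δ2 d=1 k=0 h=1 j=0 c=0 f=0 b=0 clk=1
t6.Δ3 d=1 k=1 h=1 j=0 c=0 f=0 b=0 clk=1
t7.Δ0 d=1 k=1 h=1 j=0 c=0 f=0 b=0 clk=1
t7.Δ1 d=1 k=1 h=1 j=0 c=0 f=0 b=0 clk=0
t8.Δ0 d=1 k=1 h=1 j=0 c=0 f=0 b=0 clk=0
t8.Δ1 d=1 k=1 h=1 j=0 c=0 f=0 b=0 clk=1
t8.Δ2 d=0 k=1 h=1 j=0 c=0 f=0 b=0 clk=1
t8.Δ3 d=0 k=0 h=1 j=0 c=0 f=0 b=0 clk=1
t9.Δ0 d=0 k=0 h=1 j=0 c=0 f=0 b=0 clk=1
t9.Δ1 d=0 k=0 h=1 j=0 c=0 f=0 b=0 clk=0
t10.Δ0 d=0 k=0 h=1 j=0 c=0 f=0 b=0 clk=0
t10.Δ1 d=0 k=0 h=1 j=0 c=0 f=0 b=0 clk=1
t10.Δ2 d=1 k=0 h=1 j=0 c=0 f=0 b=0 clk=1
t10.Δ3 d=1 k=1 h=1 j=0 c=0 f=0 b=0 clk=1
t11.Δ0 d=1 k=1 h=1 j=0 c=0 f=0 b=0 clk=1
t11.Δ1 d=1 k=1 h=1 j=0 c=0 f=0 b=0 clk=0
t12.Δ0 d=1 k=1 h=1 j=0 c=0 f=0 b=0 clk=0
t12.Δ1 d=1 k=1 h=1 j=0 c=0 f=0 b=0 clk=1
t12.Δ2 d=0 k=1 h=1 j=0 c=0 f=0 b=0 clk=1
t12.Δ3 d=0 k=0 h=1 j=0 c=0 f=0 b=0 clk=1
t13.Δ0 d=0 k=0 h=1 j=0 c=0 f=0 b=0 clk=1
t13.Δ1 d=0 k=0 h=1 j=0 c=0 f=0 b=0 clk=0
t14.Δ0 d=0 k=0 h=1 j=0 c=0 f=0 b=0 clk=0
t14.Δ1 d=0 k=0 h=1 j=0 c=0 f=0 b=0 clk=1
t14.Δ2 d=1 k=0 h=1 j=0 c=0 f=0 b=0 clk=1
t14.Δ3 d=1 k=1 h=1 j=0 c=0 f=0 b=0 clk=1
t15.Δ0 d=1 k=1 h=1 j=0 c=0 f=0 b=0 clk=1
t15.Δ1 d=1 k=1 h=1 j=0 c=0 f=0 b=0 clk=0
t16.Δ0 d=1 k=1 h=1 j=0 c=0 f=0 b=0 clk=0
t16.Δ1 d=1 k=1 h=1 j=0 c=0 f=0 b=0 clk=1
t16.Δ2 d=0 k=1 h=1 j=0 c=0 f=0 b=0 clk=1
t16.Δ3 d=0 k=0 h=1 j=0 c=0 f=0 b=0 clk=1
t17.Δ0 d=0 k=0 h=1 j=0 c=0 f=0 b=0 clk=1
t17.Δ1 d=0 k=0 h=1 j=0 c=0 f=0 b=0 clk=0
t18.Δ0 d=0 k=0 h=1 j=0 c=0 f=0 b=0 clk=0
t18.Δ1 d=0 k=0 h=1 j=0 c=0 f=0 b=0 clk=1
t18.Δ2 d=1 k=0 h=1 j=0 c=0 f=0 b=0 clk=1
t18.Δ3 d=1 k=1 h=1 j=0 c=0 f=0 b=0 clk=1
t19.Δ0 d=1 k=1 h=1 j=0 c=0 f=0 b=0 clk=1
t19.Δ1 d=1 k=1 h=1 j=0 c=0 f=0 b=0 clk=0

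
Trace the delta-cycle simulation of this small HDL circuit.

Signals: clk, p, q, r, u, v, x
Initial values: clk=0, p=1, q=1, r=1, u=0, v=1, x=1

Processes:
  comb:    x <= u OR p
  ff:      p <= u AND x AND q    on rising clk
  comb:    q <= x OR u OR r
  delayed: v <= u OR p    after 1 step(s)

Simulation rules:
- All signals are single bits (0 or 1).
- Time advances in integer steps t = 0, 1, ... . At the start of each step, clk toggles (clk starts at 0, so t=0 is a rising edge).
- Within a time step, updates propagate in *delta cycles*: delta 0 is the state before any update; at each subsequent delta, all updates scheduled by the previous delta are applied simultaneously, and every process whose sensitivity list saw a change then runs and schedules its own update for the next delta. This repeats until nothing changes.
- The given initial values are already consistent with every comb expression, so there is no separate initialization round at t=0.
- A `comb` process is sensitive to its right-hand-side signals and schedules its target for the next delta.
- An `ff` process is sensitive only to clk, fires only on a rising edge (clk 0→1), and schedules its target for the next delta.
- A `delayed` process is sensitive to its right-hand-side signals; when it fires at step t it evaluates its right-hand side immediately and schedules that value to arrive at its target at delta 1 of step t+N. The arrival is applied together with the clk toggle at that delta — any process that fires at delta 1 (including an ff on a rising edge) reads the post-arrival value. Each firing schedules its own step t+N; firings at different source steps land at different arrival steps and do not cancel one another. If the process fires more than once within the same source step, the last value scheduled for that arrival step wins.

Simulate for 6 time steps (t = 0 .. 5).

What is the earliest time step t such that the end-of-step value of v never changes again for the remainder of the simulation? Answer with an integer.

t0.Δ0 r=1 x=1 v=1 p=1 u=0 q=1 clk=0
t0.Δ1 r=1 x=1 v=1 p=1 u=0 q=1 clk=1
t0.Δ2 r=1 x=1 v=1 p=0 u=0 q=1 clk=1
t0.Δ3 r=1 x=0 v=1 p=0 u=0 q=1 clk=1
t1.Δ0 r=1 x=0 v=1 p=0 u=0 q=1 clk=1
t1.Δ1 r=1 x=0 v=0 p=0 u=0 q=1 clk=0
t2.Δ0 r=1 x=0 v=0 p=0 u=0 q=1 clk=0
t2.Δ1 r=1 x=0 v=0 p=0 u=0 q=1 clk=1
t3.Δ0 r=1 x=0 v=0 p=0 u=0 q=1 clk=1
t3.Δ1 r=1 x=0 v=0 p=0 u=0 q=1 clk=0
t4.Δ0 r=1 x=0 v=0 p=0 u=0 q=1 clk=0
t4.Δ1 r=1 x=0 v=0 p=0 u=0 q=1 clk=1
t5.Δ0 r=1 x=0 v=0 p=0 u=0 q=1 clk=1
t5.Δ1 r=1 x=0 v=0 p=0 u=0 q=1 clk=0

1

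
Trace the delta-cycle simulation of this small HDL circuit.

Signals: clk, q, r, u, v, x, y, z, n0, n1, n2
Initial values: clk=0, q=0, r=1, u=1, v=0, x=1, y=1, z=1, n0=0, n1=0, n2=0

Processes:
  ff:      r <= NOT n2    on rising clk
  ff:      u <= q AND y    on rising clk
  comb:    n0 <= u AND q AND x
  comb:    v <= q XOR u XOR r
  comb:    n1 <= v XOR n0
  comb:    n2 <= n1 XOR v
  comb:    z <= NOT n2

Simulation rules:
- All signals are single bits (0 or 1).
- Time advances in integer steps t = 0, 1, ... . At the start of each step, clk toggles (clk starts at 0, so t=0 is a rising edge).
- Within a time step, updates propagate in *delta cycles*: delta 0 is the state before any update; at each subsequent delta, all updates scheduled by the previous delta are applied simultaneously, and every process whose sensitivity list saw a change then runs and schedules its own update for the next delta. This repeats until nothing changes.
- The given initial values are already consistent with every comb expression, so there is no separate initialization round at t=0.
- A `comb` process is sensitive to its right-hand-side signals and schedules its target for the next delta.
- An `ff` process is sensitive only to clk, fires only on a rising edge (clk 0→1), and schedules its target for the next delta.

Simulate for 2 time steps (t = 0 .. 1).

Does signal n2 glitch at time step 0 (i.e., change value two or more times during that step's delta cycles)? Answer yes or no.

t0.Δ0 u=1 x=1 n2=0 n1=0 y=1 n0=0 z=1 v=0 r=1 clk=0 q=0
t0.Δ1 u=1 x=1 n2=0 n1=0 y=1 n0=0 z=1 v=0 r=1 clk=1 q=0
t0.Δ2 u=0 x=1 n2=0 n1=0 y=1 n0=0 z=1 v=0 r=1 clk=1 q=0
t0.Δ3 u=0 x=1 n2=0 n1=0 y=1 n0=0 z=1 v=1 r=1 clk=1 q=0
t0.Δ4 u=0 x=1 n2=1 n1=1 y=1 n0=0 z=1 v=1 r=1 clk=1 q=0
t0.Δ5 u=0 x=1 n2=0 n1=1 y=1 n0=0 z=0 v=1 r=1 clk=1 q=0
t0.Δ6 u=0 x=1 n2=0 n1=1 y=1 n0=0 z=1 v=1 r=1 clk=1 q=0
t1.Δ0 u=0 x=1 n2=0 n1=1 y=1 n0=0 z=1 v=1 r=1 clk=1 q=0
t1.Δ1 u=0 x=1 n2=0 n1=1 y=1 n0=0 z=1 v=1 r=1 clk=0 q=0

yes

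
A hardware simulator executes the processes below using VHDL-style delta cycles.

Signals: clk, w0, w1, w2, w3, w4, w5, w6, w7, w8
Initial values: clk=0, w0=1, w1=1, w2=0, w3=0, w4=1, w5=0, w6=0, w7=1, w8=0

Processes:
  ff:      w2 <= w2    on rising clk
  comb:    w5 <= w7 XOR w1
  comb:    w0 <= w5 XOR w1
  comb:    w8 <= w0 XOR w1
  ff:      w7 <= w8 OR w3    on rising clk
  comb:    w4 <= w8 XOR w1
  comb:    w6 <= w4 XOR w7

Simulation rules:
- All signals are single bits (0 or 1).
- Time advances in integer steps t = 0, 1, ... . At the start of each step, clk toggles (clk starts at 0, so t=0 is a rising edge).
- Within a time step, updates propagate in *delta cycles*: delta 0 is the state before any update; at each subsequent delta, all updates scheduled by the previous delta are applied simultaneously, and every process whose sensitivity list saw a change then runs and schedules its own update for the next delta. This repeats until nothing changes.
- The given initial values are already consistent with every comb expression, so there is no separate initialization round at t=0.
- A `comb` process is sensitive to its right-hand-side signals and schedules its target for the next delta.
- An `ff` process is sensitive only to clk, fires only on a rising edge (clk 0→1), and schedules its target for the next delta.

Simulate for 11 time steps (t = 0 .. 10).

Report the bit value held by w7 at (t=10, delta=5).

1

t=0 Δ0: w6=0 w3=0 w4=1 clk=0 w1=1 w0=1 w7=1 w8=0 w2=0 w5=0
  Δ1: clk:0→1
  Δ2: w7:1→0
  Δ3: w6:0→1, w5:0→1
  Δ4: w0:1→0
  Δ5: w8:0→1
  Δ6: w4:1→0
  Δ7: w6:1→0
  (7Δ to stable)
t=1 Δ0: w6=0 w3=0 w4=0 clk=1 w1=1 w0=0 w7=0 w8=1 w2=0 w5=1
  Δ1: clk:1→0
  (1Δ to stable)
t=2 Δ0: w6=0 w3=0 w4=0 clk=0 w1=1 w0=0 w7=0 w8=1 w2=0 w5=1
  Δ1: clk:0→1
  Δ2: w7:0→1
  Δ3: w6:0→1, w5:1→0
  Δ4: w0:0→1
  Δ5: w8:1→0
  Δ6: w4:0→1
  Δ7: w6:1→0
  (7Δ to stable)
t=3 Δ0: w6=0 w3=0 w4=1 clk=1 w1=1 w0=1 w7=1 w8=0 w2=0 w5=0
  Δ1: clk:1→0
  (1Δ to stable)
t=4 Δ0: w6=0 w3=0 w4=1 clk=0 w1=1 w0=1 w7=1 w8=0 w2=0 w5=0
  Δ1: clk:0→1
  Δ2: w7:1→0
  Δ3: w6:0→1, w5:0→1
  Δ4: w0:1→0
  Δ5: w8:0→1
  Δ6: w4:1→0
  Δ7: w6:1→0
  (7Δ to stable)
t=5 Δ0: w6=0 w3=0 w4=0 clk=1 w1=1 w0=0 w7=0 w8=1 w2=0 w5=1
  Δ1: clk:1→0
  (1Δ to stable)
t=6 Δ0: w6=0 w3=0 w4=0 clk=0 w1=1 w0=0 w7=0 w8=1 w2=0 w5=1
  Δ1: clk:0→1
  Δ2: w7:0→1
  Δ3: w6:0→1, w5:1→0
  Δ4: w0:0→1
  Δ5: w8:1→0
  Δ6: w4:0→1
  Δ7: w6:1→0
  (7Δ to stable)
t=7 Δ0: w6=0 w3=0 w4=1 clk=1 w1=1 w0=1 w7=1 w8=0 w2=0 w5=0
  Δ1: clk:1→0
  (1Δ to stable)
t=8 Δ0: w6=0 w3=0 w4=1 clk=0 w1=1 w0=1 w7=1 w8=0 w2=0 w5=0
  Δ1: clk:0→1
  Δ2: w7:1→0
  Δ3: w6:0→1, w5:0→1
  Δ4: w0:1→0
  Δ5: w8:0→1
  Δ6: w4:1→0
  Δ7: w6:1→0
  (7Δ to stable)
t=9 Δ0: w6=0 w3=0 w4=0 clk=1 w1=1 w0=0 w7=0 w8=1 w2=0 w5=1
  Δ1: clk:1→0
  (1Δ to stable)
t=10 Δ0: w6=0 w3=0 w4=0 clk=0 w1=1 w0=0 w7=0 w8=1 w2=0 w5=1
  Δ1: clk:0→1
  Δ2: w7:0→1
  Δ3: w6:0→1, w5:1→0
  Δ4: w0:0→1
  Δ5: w8:1→0
  Δ6: w4:0→1
  Δ7: w6:1→0
  (7Δ to stable)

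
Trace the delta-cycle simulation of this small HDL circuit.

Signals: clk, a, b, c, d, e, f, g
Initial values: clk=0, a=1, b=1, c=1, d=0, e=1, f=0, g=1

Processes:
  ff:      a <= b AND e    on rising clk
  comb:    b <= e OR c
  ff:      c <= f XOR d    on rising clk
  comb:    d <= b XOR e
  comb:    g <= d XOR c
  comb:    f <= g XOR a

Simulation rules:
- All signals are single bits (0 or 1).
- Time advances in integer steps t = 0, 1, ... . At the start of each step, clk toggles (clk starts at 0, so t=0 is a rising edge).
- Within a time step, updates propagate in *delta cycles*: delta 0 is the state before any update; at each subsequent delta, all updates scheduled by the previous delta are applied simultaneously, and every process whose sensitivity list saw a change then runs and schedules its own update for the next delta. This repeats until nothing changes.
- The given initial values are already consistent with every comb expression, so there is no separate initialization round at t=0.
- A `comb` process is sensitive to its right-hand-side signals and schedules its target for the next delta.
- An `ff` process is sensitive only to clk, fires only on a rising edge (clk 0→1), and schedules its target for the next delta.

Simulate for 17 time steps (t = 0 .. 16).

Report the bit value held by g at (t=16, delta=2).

t=0 Δ0: e=1 c=1 a=1 f=0 clk=0 b=1 g=1 d=0
  Δ1: clk:0→1
  Δ2: c:1→0
  Δ3: g:1→0
  Δ4: f:0→1
  (4Δ to stable)
t=1 Δ0: e=1 c=0 a=1 f=1 clk=1 b=1 g=0 d=0
  Δ1: clk:1→0
  (1Δ to stable)
t=2 Δ0: e=1 c=0 a=1 f=1 clk=0 b=1 g=0 d=0
  Δ1: clk:0→1
  Δ2: c:0→1
  Δ3: g:0→1
  Δ4: f:1→0
  (4Δ to stable)
t=3 Δ0: e=1 c=1 a=1 f=0 clk=1 b=1 g=1 d=0
  Δ1: clk:1→0
  (1Δ to stable)
t=4 Δ0: e=1 c=1 a=1 f=0 clk=0 b=1 g=1 d=0
  Δ1: clk:0→1
  Δ2: c:1→0
  Δ3: g:1→0
  Δ4: f:0→1
  (4Δ to stable)
t=5 Δ0: e=1 c=0 a=1 f=1 clk=1 b=1 g=0 d=0
  Δ1: clk:1→0
  (1Δ to stable)
t=6 Δ0: e=1 c=0 a=1 f=1 clk=0 b=1 g=0 d=0
  Δ1: clk:0→1
  Δ2: c:0→1
  Δ3: g:0→1
  Δ4: f:1→0
  (4Δ to stable)
t=7 Δ0: e=1 c=1 a=1 f=0 clk=1 b=1 g=1 d=0
  Δ1: clk:1→0
  (1Δ to stable)
t=8 Δ0: e=1 c=1 a=1 f=0 clk=0 b=1 g=1 d=0
  Δ1: clk:0→1
  Δ2: c:1→0
  Δ3: g:1→0
  Δ4: f:0→1
  (4Δ to stable)
t=9 Δ0: e=1 c=0 a=1 f=1 clk=1 b=1 g=0 d=0
  Δ1: clk:1→0
  (1Δ to stable)
t=10 Δ0: e=1 c=0 a=1 f=1 clk=0 b=1 g=0 d=0
  Δ1: clk:0→1
  Δ2: c:0→1
  Δ3: g:0→1
  Δ4: f:1→0
  (4Δ to stable)
t=11 Δ0: e=1 c=1 a=1 f=0 clk=1 b=1 g=1 d=0
  Δ1: clk:1→0
  (1Δ to stable)
t=12 Δ0: e=1 c=1 a=1 f=0 clk=0 b=1 g=1 d=0
  Δ1: clk:0→1
  Δ2: c:1→0
  Δ3: g:1→0
  Δ4: f:0→1
  (4Δ to stable)
t=13 Δ0: e=1 c=0 a=1 f=1 clk=1 b=1 g=0 d=0
  Δ1: clk:1→0
  (1Δ to stable)
t=14 Δ0: e=1 c=0 a=1 f=1 clk=0 b=1 g=0 d=0
  Δ1: clk:0→1
  Δ2: c:0→1
  Δ3: g:0→1
  Δ4: f:1→0
  (4Δ to stable)
t=15 Δ0: e=1 c=1 a=1 f=0 clk=1 b=1 g=1 d=0
  Δ1: clk:1→0
  (1Δ to stable)
t=16 Δ0: e=1 c=1 a=1 f=0 clk=0 b=1 g=1 d=0
  Δ1: clk:0→1
  Δ2: c:1→0
  Δ3: g:1→0
  Δ4: f:0→1
  (4Δ to stable)

1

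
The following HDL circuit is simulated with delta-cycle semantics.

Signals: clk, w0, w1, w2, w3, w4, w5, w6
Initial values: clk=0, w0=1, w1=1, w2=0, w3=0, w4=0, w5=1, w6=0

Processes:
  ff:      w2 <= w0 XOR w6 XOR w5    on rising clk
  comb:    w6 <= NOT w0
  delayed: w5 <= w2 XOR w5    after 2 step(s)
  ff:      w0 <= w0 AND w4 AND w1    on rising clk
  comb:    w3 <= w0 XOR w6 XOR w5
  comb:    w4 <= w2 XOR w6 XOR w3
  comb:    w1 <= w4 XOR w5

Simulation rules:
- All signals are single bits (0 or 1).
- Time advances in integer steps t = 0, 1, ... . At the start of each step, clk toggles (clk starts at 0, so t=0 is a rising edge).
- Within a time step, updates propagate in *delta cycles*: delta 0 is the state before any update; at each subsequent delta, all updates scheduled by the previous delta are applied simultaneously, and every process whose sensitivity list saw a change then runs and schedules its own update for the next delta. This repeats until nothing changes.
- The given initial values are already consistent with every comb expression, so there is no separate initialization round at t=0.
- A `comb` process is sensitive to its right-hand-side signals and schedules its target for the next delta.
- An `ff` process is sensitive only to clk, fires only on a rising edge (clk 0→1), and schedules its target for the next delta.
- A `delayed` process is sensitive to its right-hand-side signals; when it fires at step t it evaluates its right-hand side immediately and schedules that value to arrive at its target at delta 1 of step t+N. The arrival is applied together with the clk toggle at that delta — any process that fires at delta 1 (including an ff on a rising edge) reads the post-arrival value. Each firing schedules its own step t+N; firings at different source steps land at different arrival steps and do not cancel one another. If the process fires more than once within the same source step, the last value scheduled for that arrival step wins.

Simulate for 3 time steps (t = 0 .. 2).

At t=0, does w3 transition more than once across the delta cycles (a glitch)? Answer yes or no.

t0.Δ0 w1=1 w2=0 w0=1 w3=0 w4=0 clk=0 w6=0 w5=1
t0.Δ1 w1=1 w2=0 w0=1 w3=0 w4=0 clk=1 w6=0 w5=1
t0.Δ2 w1=1 w2=0 w0=0 w3=0 w4=0 clk=1 w6=0 w5=1
t0.Δ3 w1=1 w2=0 w0=0 w3=1 w4=0 clk=1 w6=1 w5=1
t0.Δ4 w1=1 w2=0 w0=0 w3=0 w4=0 clk=1 w6=1 w5=1
t0.Δ5 w1=1 w2=0 w0=0 w3=0 w4=1 clk=1 w6=1 w5=1
t0.Δ6 w1=0 w2=0 w0=0 w3=0 w4=1 clk=1 w6=1 w5=1
t1.Δ0 w1=0 w2=0 w0=0 w3=0 w4=1 clk=1 w6=1 w5=1
t1.Δ1 w1=0 w2=0 w0=0 w3=0 w4=1 clk=0 w6=1 w5=1
t2.Δ0 w1=0 w2=0 w0=0 w3=0 w4=1 clk=0 w6=1 w5=1
t2.Δ1 w1=0 w2=0 w0=0 w3=0 w4=1 clk=1 w6=1 w5=1

yes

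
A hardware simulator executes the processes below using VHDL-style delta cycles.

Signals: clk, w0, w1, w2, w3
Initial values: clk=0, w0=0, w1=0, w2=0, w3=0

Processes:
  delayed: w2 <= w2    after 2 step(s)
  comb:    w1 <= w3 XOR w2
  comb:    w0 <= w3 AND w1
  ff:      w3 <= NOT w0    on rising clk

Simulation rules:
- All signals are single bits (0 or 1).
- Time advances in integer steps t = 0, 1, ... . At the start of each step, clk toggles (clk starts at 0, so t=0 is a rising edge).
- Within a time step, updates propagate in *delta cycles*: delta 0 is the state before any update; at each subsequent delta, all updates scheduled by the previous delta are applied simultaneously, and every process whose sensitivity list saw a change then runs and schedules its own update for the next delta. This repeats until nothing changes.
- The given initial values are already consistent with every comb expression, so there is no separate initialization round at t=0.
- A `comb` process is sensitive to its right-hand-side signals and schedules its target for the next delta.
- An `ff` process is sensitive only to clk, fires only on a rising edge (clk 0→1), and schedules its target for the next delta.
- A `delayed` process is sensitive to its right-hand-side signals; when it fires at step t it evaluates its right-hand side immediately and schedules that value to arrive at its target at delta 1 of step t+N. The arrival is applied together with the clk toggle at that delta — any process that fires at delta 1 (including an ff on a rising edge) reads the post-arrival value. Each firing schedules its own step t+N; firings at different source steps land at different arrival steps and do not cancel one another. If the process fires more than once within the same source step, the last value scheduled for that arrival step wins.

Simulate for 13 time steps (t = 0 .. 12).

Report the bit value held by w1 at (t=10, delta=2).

1

t=0 Δ0: w3=0 w2=0 w1=0 w0=0 clk=0
  Δ1: clk:0→1
  Δ2: w3:0→1
  Δ3: w1:0→1
  Δ4: w0:0→1
  (4Δ to stable)
t=1 Δ0: w3=1 w2=0 w1=1 w0=1 clk=1
  Δ1: clk:1→0
  (1Δ to stable)
t=2 Δ0: w3=1 w2=0 w1=1 w0=1 clk=0
  Δ1: clk:0→1
  Δ2: w3:1→0
  Δ3: w1:1→0, w0:1→0
  (3Δ to stable)
t=3 Δ0: w3=0 w2=0 w1=0 w0=0 clk=1
  Δ1: clk:1→0
  (1Δ to stable)
t=4 Δ0: w3=0 w2=0 w1=0 w0=0 clk=0
  Δ1: clk:0→1
  Δ2: w3:0→1
  Δ3: w1:0→1
  Δ4: w0:0→1
  (4Δ to stable)
t=5 Δ0: w3=1 w2=0 w1=1 w0=1 clk=1
  Δ1: clk:1→0
  (1Δ to stable)
t=6 Δ0: w3=1 w2=0 w1=1 w0=1 clk=0
  Δ1: clk:0→1
  Δ2: w3:1→0
  Δ3: w1:1→0, w0:1→0
  (3Δ to stable)
t=7 Δ0: w3=0 w2=0 w1=0 w0=0 clk=1
  Δ1: clk:1→0
  (1Δ to stable)
t=8 Δ0: w3=0 w2=0 w1=0 w0=0 clk=0
  Δ1: clk:0→1
  Δ2: w3:0→1
  Δ3: w1:0→1
  Δ4: w0:0→1
  (4Δ to stable)
t=9 Δ0: w3=1 w2=0 w1=1 w0=1 clk=1
  Δ1: clk:1→0
  (1Δ to stable)
t=10 Δ0: w3=1 w2=0 w1=1 w0=1 clk=0
  Δ1: clk:0→1
  Δ2: w3:1→0
  Δ3: w1:1→0, w0:1→0
  (3Δ to stable)
t=11 Δ0: w3=0 w2=0 w1=0 w0=0 clk=1
  Δ1: clk:1→0
  (1Δ to stable)
t=12 Δ0: w3=0 w2=0 w1=0 w0=0 clk=0
  Δ1: clk:0→1
  Δ2: w3:0→1
  Δ3: w1:0→1
  Δ4: w0:0→1
  (4Δ to stable)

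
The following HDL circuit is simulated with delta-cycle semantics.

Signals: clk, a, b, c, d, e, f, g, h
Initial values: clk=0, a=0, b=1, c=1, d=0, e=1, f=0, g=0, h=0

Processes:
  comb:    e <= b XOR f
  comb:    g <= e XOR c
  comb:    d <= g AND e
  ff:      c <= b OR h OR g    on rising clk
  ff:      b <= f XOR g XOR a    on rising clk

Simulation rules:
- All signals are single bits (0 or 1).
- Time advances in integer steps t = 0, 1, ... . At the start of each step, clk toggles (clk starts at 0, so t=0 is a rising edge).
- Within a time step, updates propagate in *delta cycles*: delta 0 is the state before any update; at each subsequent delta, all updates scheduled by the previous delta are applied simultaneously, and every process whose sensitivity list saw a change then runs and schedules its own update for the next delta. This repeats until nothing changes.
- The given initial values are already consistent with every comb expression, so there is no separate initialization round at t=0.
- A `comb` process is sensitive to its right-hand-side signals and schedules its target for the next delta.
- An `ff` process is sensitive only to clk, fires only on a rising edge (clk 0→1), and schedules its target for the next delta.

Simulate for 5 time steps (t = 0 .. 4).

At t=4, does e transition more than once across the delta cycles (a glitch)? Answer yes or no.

no

t0.Δ0 c=1 g=0 clk=0 b=1 f=0 a=0 d=0 e=1 h=0
t0.Δ1 c=1 g=0 clk=1 b=1 f=0 a=0 d=0 e=1 h=0
t0.Δ2 c=1 g=0 clk=1 b=0 f=0 a=0 d=0 e=1 h=0
t0.Δ3 c=1 g=0 clk=1 b=0 f=0 a=0 d=0 e=0 h=0
t0.Δ4 c=1 g=1 clk=1 b=0 f=0 a=0 d=0 e=0 h=0
t1.Δ0 c=1 g=1 clk=1 b=0 f=0 a=0 d=0 e=0 h=0
t1.Δ1 c=1 g=1 clk=0 b=0 f=0 a=0 d=0 e=0 h=0
t2.Δ0 c=1 g=1 clk=0 b=0 f=0 a=0 d=0 e=0 h=0
t2.Δ1 c=1 g=1 clk=1 b=0 f=0 a=0 d=0 e=0 h=0
t2.Δ2 c=1 g=1 clk=1 b=1 f=0 a=0 d=0 e=0 h=0
t2.Δ3 c=1 g=1 clk=1 b=1 f=0 a=0 d=0 e=1 h=0
t2.Δ4 c=1 g=0 clk=1 b=1 f=0 a=0 d=1 e=1 h=0
t2.Δ5 c=1 g=0 clk=1 b=1 f=0 a=0 d=0 e=1 h=0
t3.Δ0 c=1 g=0 clk=1 b=1 f=0 a=0 d=0 e=1 h=0
t3.Δ1 c=1 g=0 clk=0 b=1 f=0 a=0 d=0 e=1 h=0
t4.Δ0 c=1 g=0 clk=0 b=1 f=0 a=0 d=0 e=1 h=0
t4.Δ1 c=1 g=0 clk=1 b=1 f=0 a=0 d=0 e=1 h=0
t4.Δ2 c=1 g=0 clk=1 b=0 f=0 a=0 d=0 e=1 h=0
t4.Δ3 c=1 g=0 clk=1 b=0 f=0 a=0 d=0 e=0 h=0
t4.Δ4 c=1 g=1 clk=1 b=0 f=0 a=0 d=0 e=0 h=0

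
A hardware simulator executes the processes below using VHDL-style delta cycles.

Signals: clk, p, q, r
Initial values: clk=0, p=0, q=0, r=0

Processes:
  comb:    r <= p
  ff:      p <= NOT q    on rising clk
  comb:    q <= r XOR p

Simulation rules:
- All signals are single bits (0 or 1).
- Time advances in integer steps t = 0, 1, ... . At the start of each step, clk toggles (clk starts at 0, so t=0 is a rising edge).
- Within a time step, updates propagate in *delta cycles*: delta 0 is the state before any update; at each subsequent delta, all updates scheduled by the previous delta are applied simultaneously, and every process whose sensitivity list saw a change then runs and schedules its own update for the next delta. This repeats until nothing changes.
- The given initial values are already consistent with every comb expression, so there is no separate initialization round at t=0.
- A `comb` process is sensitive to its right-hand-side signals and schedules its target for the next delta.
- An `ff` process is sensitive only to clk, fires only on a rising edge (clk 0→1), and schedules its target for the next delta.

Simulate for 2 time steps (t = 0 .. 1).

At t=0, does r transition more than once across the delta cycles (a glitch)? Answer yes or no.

t0.Δ0 p=0 r=0 clk=0 q=0
t0.Δ1 p=0 r=0 clk=1 q=0
t0.Δ2 p=1 r=0 clk=1 q=0
t0.Δ3 p=1 r=1 clk=1 q=1
t0.Δ4 p=1 r=1 clk=1 q=0
t1.Δ0 p=1 r=1 clk=1 q=0
t1.Δ1 p=1 r=1 clk=0 q=0

no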